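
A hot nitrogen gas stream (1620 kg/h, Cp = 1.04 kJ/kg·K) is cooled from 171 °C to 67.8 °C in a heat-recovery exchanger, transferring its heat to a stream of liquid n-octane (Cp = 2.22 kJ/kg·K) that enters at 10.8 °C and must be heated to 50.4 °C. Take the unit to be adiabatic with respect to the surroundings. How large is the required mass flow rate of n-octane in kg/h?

ṁ_c = 1980 kg/h

Heat released by hot stream: Q = 1620 × 1.04 × (171 − 67.8) = 173870 kJ/h
Energy balance on cold side (adiabatic exchanger): Q = ṁ_c·Cp_c·(T_c,out − T_c,in)
ṁ_c = 173870 / [2.22 × (50.4 − 10.8)] = 1977.8 kg/h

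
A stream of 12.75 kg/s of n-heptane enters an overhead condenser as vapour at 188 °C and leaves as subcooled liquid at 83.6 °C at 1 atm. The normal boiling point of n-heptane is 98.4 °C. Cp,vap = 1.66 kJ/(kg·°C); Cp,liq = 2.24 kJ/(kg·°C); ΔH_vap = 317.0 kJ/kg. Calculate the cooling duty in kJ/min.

Q_c = 382000 kJ/min

vapour 188→98.4 °C: -148.74 kJ/kg
condensation at 98.4 °C: -317 kJ/kg
liquid 98.4→83.6 °C: -33.152 kJ/kg
Δh = -148.74 + -317 + -33.152 = -498.89 kJ/kg
Q = ṁ·Δh = 12.75 kg/s × -498.89 kJ/kg = -6360.8 kJ/s
|Q| = 6360.8 kW = 381650 kJ/min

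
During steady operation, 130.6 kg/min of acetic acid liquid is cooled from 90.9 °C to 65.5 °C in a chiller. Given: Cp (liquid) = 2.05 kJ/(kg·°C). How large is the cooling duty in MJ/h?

Q_c = 408 MJ/h

Q = ṁ·Cp·ΔT = 130.6 × 2.05 × (65.5 − 90.9) = -6800.3 kJ/min
Converting: 6800.3 / 60 s = 113.34 kW
Cooling duty = 408.02 MJ/h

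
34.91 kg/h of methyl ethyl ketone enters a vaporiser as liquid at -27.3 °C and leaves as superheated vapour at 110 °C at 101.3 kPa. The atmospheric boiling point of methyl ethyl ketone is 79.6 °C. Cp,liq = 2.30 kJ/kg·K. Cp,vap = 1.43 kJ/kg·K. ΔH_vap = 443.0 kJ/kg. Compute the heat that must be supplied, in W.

Q = 7100 W

liquid -27.3→79.6 °C: 245.87 kJ/kg
vaporisation at 79.6 °C: 443 kJ/kg
vapour 79.6→110 °C: 43.472 kJ/kg
Δh = 245.87 + 443 + 43.472 = 732.34 kJ/kg
Q = ṁ·Δh = 34.91 kg/h × 732.34 kJ/kg = 25566 kJ/h
|Q| = 7.1017 kW = 7101.7 W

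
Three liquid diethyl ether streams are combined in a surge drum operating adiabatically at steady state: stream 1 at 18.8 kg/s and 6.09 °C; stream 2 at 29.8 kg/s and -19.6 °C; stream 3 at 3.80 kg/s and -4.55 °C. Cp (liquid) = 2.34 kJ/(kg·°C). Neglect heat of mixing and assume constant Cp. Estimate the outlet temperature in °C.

No heat crosses the boundary, so H_out = H_in.
Σ ṁᵢCp,ᵢTᵢ = 18.8×2.34×6.09 + 29.8×2.34×-19.6 + 3.80×2.34×-4.55 = -1139.3
Σ ṁᵢCp,ᵢ = 18.8×2.34 + 29.8×2.34 + 3.80×2.34 = 122.62
T_out = -1139.3 / 122.62 = -9.2916 °C

T_out = -9.29 °C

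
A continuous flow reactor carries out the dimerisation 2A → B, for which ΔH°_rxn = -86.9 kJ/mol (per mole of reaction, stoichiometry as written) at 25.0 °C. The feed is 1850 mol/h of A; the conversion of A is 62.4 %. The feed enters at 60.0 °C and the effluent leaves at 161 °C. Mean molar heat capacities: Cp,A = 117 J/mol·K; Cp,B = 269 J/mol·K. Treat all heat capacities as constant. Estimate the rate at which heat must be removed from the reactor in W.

Extent of reaction ξ = 0.624 × 1850 / 2 = 577.2 mol/h
Reaction term: ξ·ΔH°_rxn = 577.2 × -86.9 = -50159 kJ/h
Sensible, feed 60.0→25 °C: -7575.8 kJ/h
Outlet flows (mol/h): A 695.6, B 577.2
Sensible, products 25→161 °C: 32185 kJ/h
Q = ΔH = -25550 kJ/h = -7.0972 kW
Heat removed = 7097.2 W

Q_out = 7100 W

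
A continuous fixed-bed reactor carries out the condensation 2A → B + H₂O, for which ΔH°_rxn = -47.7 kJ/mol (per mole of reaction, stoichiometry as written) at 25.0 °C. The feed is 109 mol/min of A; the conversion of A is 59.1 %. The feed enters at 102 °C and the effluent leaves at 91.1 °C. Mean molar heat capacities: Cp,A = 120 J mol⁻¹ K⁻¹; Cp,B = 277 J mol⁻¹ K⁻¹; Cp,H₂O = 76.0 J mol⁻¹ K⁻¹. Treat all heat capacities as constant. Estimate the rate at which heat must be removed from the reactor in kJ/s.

Q_out = 24.0 kJ/s

Extent of reaction ξ = 0.591 × 109 / 2 = 32.209 mol/min
Reaction term: ξ·ΔH°_rxn = 32.209 × -47.7 = -1536.4 kJ/min
Sensible, feed 102→25 °C: -1007.2 kJ/min
Outlet flows (mol/min): A 44.581, B 32.209, H₂O 32.209
Sensible, products 25→91.1 °C: 1105.2 kJ/min
Q = ΔH = -1438.4 kJ/min = -23.973 kW
Heat removed = 23.973 kJ/s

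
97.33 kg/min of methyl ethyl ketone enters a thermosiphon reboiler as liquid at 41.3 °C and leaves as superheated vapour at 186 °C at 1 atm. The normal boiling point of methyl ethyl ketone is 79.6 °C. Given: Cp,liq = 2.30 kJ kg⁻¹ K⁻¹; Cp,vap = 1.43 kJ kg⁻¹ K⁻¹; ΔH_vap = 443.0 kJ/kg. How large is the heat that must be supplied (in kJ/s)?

Q = 1110 kJ/s

liquid 41.3→79.6 °C: 88.09 kJ/kg
vaporisation at 79.6 °C: 443 kJ/kg
vapour 79.6→186 °C: 152.15 kJ/kg
Δh = 88.09 + 443 + 152.15 = 683.24 kJ/kg
Q = ṁ·Δh = 97.33 kg/min × 683.24 kJ/kg = 66500 kJ/min
|Q| = 1108.3 kW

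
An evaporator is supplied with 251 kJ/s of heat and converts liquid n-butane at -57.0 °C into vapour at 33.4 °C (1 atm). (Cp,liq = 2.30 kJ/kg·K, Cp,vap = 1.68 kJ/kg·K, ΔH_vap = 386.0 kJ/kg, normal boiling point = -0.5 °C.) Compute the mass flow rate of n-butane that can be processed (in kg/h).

ṁ = 1580 kg/h

Δh = 2.30×(-0.5−-57.0) + 386.0 + 1.68×(33.4−-0.5) = 572.9 kJ/kg
Q = 251 kJ/s = 251 kJ/s = 903600 kJ/h
ṁ = Q/Δh = 903600 / 572.9 = 1577.2 kg/h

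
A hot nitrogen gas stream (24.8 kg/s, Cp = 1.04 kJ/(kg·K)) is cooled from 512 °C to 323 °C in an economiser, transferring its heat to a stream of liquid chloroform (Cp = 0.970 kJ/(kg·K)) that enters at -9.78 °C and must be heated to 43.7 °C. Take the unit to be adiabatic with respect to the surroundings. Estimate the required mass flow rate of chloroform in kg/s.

ṁ_c = 94.0 kg/s

Heat released by hot stream: Q = 24.8 × 1.04 × (512 − 323) = 4874.7 kJ/s
Energy balance on cold side (adiabatic exchanger): Q = ṁ_c·Cp_c·(T_c,out − T_c,in)
ṁ_c = 4874.7 / [0.970 × (43.7 − -9.78)] = 93.969 kg/s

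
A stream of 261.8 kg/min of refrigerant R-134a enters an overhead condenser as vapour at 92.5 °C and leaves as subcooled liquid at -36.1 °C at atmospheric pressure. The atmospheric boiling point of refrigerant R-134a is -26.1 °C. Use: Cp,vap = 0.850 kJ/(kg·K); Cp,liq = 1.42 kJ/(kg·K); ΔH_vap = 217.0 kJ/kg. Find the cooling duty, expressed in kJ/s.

Q_c = 1450 kJ/s

vapour 92.5→-26.1 °C: -100.81 kJ/kg
condensation at -26.1 °C: -217 kJ/kg
liquid -26.1→-36.1 °C: -14.2 kJ/kg
Δh = -100.81 + -217 + -14.2 = -332.01 kJ/kg
Q = ṁ·Δh = 261.8 kg/min × -332.01 kJ/kg = -86920 kJ/min
|Q| = 1448.7 kW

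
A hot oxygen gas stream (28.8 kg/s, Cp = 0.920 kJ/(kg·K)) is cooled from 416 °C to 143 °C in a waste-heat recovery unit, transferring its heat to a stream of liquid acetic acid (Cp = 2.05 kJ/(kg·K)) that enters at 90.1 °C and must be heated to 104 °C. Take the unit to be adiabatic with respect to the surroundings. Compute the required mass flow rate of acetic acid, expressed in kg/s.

ṁ_c = 254 kg/s

Heat released by hot stream: Q = 28.8 × 0.920 × (416 − 143) = 7233.4 kJ/s
Energy balance on cold side (adiabatic exchanger): Q = ṁ_c·Cp_c·(T_c,out − T_c,in)
ṁ_c = 7233.4 / [2.05 × (104 − 90.1)] = 253.85 kg/s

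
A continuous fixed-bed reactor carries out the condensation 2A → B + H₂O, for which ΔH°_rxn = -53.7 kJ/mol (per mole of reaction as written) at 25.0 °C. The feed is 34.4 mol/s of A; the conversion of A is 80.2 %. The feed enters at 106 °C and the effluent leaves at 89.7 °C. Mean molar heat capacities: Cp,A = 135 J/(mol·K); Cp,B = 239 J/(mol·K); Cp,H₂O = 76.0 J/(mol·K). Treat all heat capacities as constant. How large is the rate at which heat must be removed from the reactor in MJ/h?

Extent of reaction ξ = 0.802 × 34.4 / 2 = 13.794 mol/s
Reaction term: ξ·ΔH°_rxn = 13.794 × -53.7 = -740.76 kJ/s
Sensible, feed 106→25 °C: -376.16 kJ/s
Outlet flows (mol/s): A 6.8112, B 13.794, H₂O 13.794
Sensible, products 25→89.7 °C: 340.63 kJ/s
Q = ΔH = -776.29 kJ/s = -776.29 kW
Heat removed = 2794.7 MJ/h

Q_out = 2790 MJ/h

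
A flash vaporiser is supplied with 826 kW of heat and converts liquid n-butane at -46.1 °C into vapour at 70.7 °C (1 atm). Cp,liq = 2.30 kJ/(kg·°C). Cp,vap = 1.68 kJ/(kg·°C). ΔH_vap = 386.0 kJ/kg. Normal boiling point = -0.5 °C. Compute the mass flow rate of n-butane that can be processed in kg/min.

ṁ = 81.2 kg/min

Δh = 2.30×(-0.5−-46.1) + 386.0 + 1.68×(70.7−-0.5) = 610.5 kJ/kg
Q = 826 kW = 826 kJ/s = 49560 kJ/min
ṁ = Q/Δh = 49560 / 610.5 = 81.18 kg/min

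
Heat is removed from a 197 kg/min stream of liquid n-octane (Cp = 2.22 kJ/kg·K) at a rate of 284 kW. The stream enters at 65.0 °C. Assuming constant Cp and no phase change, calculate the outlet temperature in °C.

T_out = 26.0 °C

Q = 284 kW = 17040 kJ/min
ΔT = Q/(ṁ·Cp) = 17040/(197×2.22) = 38.963 K
T_out = 65.0 − 38.963 = 26.037 °C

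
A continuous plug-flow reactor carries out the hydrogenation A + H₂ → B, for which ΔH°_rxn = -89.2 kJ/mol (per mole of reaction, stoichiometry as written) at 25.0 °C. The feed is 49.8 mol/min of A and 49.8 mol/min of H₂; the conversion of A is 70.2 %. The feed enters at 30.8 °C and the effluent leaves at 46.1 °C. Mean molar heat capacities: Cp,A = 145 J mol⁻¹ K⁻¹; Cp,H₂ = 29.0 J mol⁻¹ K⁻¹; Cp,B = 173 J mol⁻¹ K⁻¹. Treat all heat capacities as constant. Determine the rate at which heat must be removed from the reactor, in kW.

Q_out = 49.8 kW

Extent of reaction ξ = 0.702 × 49.8 = 34.96 mol/min
Reaction term: ξ·ΔH°_rxn = 34.96 × -89.2 = -3118.4 kJ/min
Sensible, feed 30.8→25 °C: -50.258 kJ/min
Outlet flows (mol/min): A 14.84, H₂ 14.84, B 34.96
Sensible, products 25→46.1 °C: 182.1 kJ/min
Q = ΔH = -2986.6 kJ/min = -49.776 kW
Heat removed = 49.776 kW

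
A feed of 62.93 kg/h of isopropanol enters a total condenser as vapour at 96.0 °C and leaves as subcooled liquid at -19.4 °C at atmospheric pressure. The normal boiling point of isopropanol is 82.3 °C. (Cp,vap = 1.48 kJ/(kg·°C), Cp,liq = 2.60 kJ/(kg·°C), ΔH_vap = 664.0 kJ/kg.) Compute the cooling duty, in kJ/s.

vapour 96.0→82.3 °C: -20.276 kJ/kg
condensation at 82.3 °C: -664 kJ/kg
liquid 82.3→-19.4 °C: -264.42 kJ/kg
Δh = -20.276 + -664 + -264.42 = -948.7 kJ/kg
Q = ṁ·Δh = 62.93 kg/h × -948.7 kJ/kg = -59701 kJ/h
|Q| = 16.584 kW

Q_c = 16.6 kJ/s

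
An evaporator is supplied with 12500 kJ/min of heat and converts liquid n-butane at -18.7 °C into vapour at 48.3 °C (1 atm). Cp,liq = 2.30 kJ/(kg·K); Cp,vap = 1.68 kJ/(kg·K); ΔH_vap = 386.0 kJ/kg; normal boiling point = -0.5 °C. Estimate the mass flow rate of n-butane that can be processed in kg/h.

Δh = 2.30×(-0.5−-18.7) + 386.0 + 1.68×(48.3−-0.5) = 509.84 kJ/kg
Q = 12500 kJ/min = 208.33 kJ/s = 750000 kJ/h
ṁ = Q/Δh = 750000 / 509.84 = 1471 kg/h

ṁ = 1470 kg/h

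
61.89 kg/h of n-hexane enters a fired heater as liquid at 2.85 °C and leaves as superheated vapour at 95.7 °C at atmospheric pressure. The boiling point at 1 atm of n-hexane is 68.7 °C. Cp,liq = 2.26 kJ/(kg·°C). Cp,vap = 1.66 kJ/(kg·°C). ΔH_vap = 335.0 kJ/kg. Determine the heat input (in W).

Q = 9090 W

liquid 2.85→68.7 °C: 148.82 kJ/kg
vaporisation at 68.7 °C: 335 kJ/kg
vapour 68.7→95.7 °C: 44.82 kJ/kg
Δh = 148.82 + 335 + 44.82 = 528.64 kJ/kg
Q = ṁ·Δh = 61.89 kg/h × 528.64 kJ/kg = 32718 kJ/h
|Q| = 9.0882 kW = 9088.2 W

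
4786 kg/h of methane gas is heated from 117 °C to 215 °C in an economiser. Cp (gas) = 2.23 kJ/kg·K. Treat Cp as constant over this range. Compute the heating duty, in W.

Q = ṁ·Cp·ΔT = 4786 × 2.23 × (215 − 117) = 1.0459e+06 kJ/h
Converting: 1.0459e+06 / 3600 s = 290.54 kW
Heating duty = 290540 W

Q = 291000 W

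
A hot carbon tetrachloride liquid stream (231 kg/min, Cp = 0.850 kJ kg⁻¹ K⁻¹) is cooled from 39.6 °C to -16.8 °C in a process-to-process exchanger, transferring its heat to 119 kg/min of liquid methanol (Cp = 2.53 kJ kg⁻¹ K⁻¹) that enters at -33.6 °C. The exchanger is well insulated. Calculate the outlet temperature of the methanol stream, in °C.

Heat released by hot stream: Q = 231 × 0.850 × (39.6 − -16.8) = 11074 kJ/min
Energy balance on cold side (adiabatic exchanger): Q = ṁ_c·Cp_c·(T_c,out − T_c,in)
T_c,out = -33.6 + 11074/(119 × 2.53) = 3.1826 °C

T_c,out = 3.18 °C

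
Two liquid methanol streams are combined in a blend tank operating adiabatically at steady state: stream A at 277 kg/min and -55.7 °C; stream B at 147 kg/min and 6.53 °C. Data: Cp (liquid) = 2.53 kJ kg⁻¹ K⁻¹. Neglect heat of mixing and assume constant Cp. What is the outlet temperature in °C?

T_out = -34.1 °C

No heat crosses the boundary, so H_out = H_in.
T_out = Σ ṁᵢCp,ᵢTᵢ / Σ ṁᵢCp,ᵢ
      = -36607 / 1072.7 = -34.125 °C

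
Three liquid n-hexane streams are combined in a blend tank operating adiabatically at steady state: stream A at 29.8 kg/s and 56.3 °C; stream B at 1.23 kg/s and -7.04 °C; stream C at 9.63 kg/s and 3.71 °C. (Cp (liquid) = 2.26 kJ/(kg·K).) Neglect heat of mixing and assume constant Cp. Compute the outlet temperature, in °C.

No heat crosses the boundary, so H_out = H_in.
Σ ṁᵢCp,ᵢTᵢ = 29.8×2.26×56.3 + 1.23×2.26×-7.04 + 9.63×2.26×3.71 = 3852.9
Σ ṁᵢCp,ᵢ = 29.8×2.26 + 1.23×2.26 + 9.63×2.26 = 91.892
T_out = 3852.9 / 91.892 = 41.928 °C

T_out = 41.9 °C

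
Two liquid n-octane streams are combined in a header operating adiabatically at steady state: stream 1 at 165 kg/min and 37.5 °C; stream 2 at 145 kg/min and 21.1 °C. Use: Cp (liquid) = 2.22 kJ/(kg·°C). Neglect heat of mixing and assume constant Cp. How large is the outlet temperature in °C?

Energy balance with Q = 0: Σ ṁᵢCp,ᵢ(T_out − Tᵢ) = 0
Σ ṁᵢCp,ᵢTᵢ = 165×2.22×37.5 + 145×2.22×21.1 = 20528
Σ ṁᵢCp,ᵢ = 165×2.22 + 145×2.22 = 688.2
T_out = 20528 / 688.2 = 29.829 °C

T_out = 29.8 °C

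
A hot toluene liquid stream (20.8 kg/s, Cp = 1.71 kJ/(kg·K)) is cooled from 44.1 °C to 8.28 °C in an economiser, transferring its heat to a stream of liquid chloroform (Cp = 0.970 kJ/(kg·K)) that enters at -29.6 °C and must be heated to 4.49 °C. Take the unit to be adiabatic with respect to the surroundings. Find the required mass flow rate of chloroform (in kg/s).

ṁ_c = 38.5 kg/s

Heat released by hot stream: Q = 20.8 × 1.71 × (44.1 − 8.28) = 1274 kJ/s
Energy balance on cold side (adiabatic exchanger): Q = ṁ_c·Cp_c·(T_c,out − T_c,in)
ṁ_c = 1274 / [0.970 × (4.49 − -29.6)] = 38.529 kg/s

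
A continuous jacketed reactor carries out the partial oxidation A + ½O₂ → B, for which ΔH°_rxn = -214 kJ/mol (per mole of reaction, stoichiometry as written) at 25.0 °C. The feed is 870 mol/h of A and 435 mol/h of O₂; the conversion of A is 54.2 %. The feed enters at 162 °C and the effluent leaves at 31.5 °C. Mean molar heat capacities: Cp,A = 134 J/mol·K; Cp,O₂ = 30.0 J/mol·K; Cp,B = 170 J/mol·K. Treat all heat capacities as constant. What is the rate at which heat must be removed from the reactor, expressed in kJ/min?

Q_out = 1960 kJ/min

Extent of reaction ξ = 0.542 × 870 = 471.54 mol/h
Reaction term: ξ·ΔH°_rxn = 471.54 × -214 = -100910 kJ/h
Sensible, feed 162→25 °C: -17759 kJ/h
Outlet flows (mol/h): A 398.46, O₂ 199.23, B 471.54
Sensible, products 25→31.5 °C: 906.96 kJ/h
Q = ΔH = -117760 kJ/h = -32.712 kW
Heat removed = 1962.7 kJ/min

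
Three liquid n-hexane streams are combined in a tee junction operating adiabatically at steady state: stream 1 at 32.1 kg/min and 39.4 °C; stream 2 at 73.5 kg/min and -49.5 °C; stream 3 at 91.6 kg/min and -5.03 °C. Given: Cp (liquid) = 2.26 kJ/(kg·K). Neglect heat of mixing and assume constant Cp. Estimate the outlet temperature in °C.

T_out = -14.4 °C

Energy balance with Q = 0: Σ ṁᵢCp,ᵢ(T_out − Tᵢ) = 0
T_out = Σ ṁᵢCp,ᵢTᵢ / Σ ṁᵢCp,ᵢ
      = -6405.4 / 445.67 = -14.373 °C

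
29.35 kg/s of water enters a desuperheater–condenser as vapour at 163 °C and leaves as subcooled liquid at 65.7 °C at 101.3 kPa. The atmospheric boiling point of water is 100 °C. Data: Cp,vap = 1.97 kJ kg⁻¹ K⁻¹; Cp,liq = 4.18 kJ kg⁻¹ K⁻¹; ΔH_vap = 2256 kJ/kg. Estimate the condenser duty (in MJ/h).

vapour 163→100 °C: -124.11 kJ/kg
condensation at 100 °C: -2256 kJ/kg
liquid 100→65.7 °C: -143.37 kJ/kg
Δh = -124.11 + -2256 + -143.37 = -2523.5 kJ/kg
Q = ṁ·Δh = 29.35 kg/s × -2523.5 kJ/kg = -74064 kJ/s
|Q| = 74064 kW = 266630 MJ/h

Q_c = 267000 MJ/h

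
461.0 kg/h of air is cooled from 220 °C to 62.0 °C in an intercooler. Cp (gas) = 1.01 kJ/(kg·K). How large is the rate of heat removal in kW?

Q = ṁ·Cp·ΔT = 461.0 × 1.01 × (62.0 − 220) = -73566 kJ/h
Converting: 73566 / 3600 s = 20.435 kW

Q_c = 20.4 kW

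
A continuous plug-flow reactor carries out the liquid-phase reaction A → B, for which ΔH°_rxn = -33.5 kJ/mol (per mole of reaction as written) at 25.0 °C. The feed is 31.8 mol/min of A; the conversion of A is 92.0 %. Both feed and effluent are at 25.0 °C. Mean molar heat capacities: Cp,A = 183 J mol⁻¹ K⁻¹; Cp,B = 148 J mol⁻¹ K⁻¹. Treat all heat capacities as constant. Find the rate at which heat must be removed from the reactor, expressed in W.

Q_out = 16300 W

Extent of reaction ξ = 0.920 × 31.8 = 29.256 mol/min
Reaction term: ξ·ΔH°_rxn = 29.256 × -33.5 = -980.08 kJ/min
Q = ΔH = -980.08 kJ/min = -16.335 kW
Heat removed = 16335 W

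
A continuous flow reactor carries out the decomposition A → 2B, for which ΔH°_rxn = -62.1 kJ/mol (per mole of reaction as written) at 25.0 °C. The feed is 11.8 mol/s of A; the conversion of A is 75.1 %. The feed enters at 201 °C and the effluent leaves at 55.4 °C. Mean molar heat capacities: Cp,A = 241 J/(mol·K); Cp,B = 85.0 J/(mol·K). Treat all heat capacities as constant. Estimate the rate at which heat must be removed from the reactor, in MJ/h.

Q_out = 3540 MJ/h

Extent of reaction ξ = 0.751 × 11.8 = 8.8618 mol/s
Reaction term: ξ·ΔH°_rxn = 8.8618 × -62.1 = -550.32 kJ/s
Sensible, feed 201→25 °C: -500.51 kJ/s
Outlet flows (mol/s): A 2.9382, B 17.724
Sensible, products 25→55.4 °C: 67.324 kJ/s
Q = ΔH = -983.5 kJ/s = -983.5 kW
Heat removed = 3540.6 MJ/h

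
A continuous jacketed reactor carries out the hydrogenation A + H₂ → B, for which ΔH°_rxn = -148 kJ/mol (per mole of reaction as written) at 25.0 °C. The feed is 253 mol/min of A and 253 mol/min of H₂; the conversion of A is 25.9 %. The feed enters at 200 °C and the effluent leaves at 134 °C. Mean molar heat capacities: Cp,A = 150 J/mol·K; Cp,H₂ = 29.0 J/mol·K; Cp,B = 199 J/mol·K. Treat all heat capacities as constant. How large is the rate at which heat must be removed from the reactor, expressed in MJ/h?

Q_out = 753 MJ/h

Extent of reaction ξ = 0.259 × 253 = 65.527 mol/min
Reaction term: ξ·ΔH°_rxn = 65.527 × -148 = -9698 kJ/min
Sensible, feed 200→25 °C: -7925.2 kJ/min
Outlet flows (mol/min): A 187.47, H₂ 187.47, B 65.527
Sensible, products 25→134 °C: 5079.1 kJ/min
Q = ΔH = -12544 kJ/min = -209.07 kW
Heat removed = 752.65 MJ/h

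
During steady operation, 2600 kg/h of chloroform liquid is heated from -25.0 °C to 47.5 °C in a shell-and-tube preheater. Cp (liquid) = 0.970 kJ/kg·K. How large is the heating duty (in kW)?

Q = ṁ·Cp·ΔT = 2600 × 0.970 × (47.5 − -25.0) = 182840 kJ/h
Converting: 182840 / 3600 s = 50.79 kW

Q = 50.8 kW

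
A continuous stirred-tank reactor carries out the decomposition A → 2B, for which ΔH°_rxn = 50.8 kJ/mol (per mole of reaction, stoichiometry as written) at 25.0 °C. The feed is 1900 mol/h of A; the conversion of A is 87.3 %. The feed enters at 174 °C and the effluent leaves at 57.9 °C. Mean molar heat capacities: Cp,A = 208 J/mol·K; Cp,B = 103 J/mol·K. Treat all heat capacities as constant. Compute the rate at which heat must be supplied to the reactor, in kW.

Extent of reaction ξ = 0.873 × 1900 = 1658.7 mol/h
Reaction term: ξ·ΔH°_rxn = 1658.7 × 50.8 = 84262 kJ/h
Sensible, feed 174→25 °C: -58885 kJ/h
Outlet flows (mol/h): A 241.3, B 3317.4
Sensible, products 25→57.9 °C: 12893 kJ/h
Q = ΔH = 38270 kJ/h = 10.631 kW
Heat supplied = 10.631 kW

Q_in = 10.6 kW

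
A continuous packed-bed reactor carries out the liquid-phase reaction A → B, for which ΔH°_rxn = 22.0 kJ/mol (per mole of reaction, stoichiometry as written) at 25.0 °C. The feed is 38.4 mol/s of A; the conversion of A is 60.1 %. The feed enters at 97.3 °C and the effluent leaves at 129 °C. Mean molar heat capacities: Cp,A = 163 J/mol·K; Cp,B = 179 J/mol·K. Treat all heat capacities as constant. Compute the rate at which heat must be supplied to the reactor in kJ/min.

Q_in = 44700 kJ/min

Extent of reaction ξ = 0.601 × 38.4 = 23.078 mol/s
Reaction term: ξ·ΔH°_rxn = 23.078 × 22.0 = 507.72 kJ/s
Sensible, feed 97.3→25 °C: -452.54 kJ/s
Outlet flows (mol/s): A 15.322, B 23.078
Sensible, products 25→129 °C: 689.36 kJ/s
Q = ΔH = 744.54 kJ/s = 744.54 kW
Heat supplied = 44673 kJ/min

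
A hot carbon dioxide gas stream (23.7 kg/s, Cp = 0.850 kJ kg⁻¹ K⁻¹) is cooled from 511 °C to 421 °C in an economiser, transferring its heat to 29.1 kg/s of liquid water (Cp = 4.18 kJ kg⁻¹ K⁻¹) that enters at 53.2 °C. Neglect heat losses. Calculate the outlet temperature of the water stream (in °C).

T_c,out = 68.1 °C

Heat released by hot stream: Q = 23.7 × 0.850 × (511 − 421) = 1813 kJ/s
Energy balance on cold side (adiabatic exchanger): Q = ṁ_c·Cp_c·(T_c,out − T_c,in)
T_c,out = 53.2 + 1813/(29.1 × 4.18) = 68.105 °C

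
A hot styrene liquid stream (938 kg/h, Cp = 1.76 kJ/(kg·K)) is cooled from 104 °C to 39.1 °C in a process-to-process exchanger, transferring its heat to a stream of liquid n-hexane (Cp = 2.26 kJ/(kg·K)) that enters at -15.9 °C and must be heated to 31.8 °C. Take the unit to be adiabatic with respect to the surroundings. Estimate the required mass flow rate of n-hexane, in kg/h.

Heat released by hot stream: Q = 938 × 1.76 × (104 − 39.1) = 107140 kJ/h
Energy balance on cold side (adiabatic exchanger): Q = ṁ_c·Cp_c·(T_c,out − T_c,in)
ṁ_c = 107140 / [2.26 × (31.8 − -15.9)] = 993.88 kg/h

ṁ_c = 994 kg/h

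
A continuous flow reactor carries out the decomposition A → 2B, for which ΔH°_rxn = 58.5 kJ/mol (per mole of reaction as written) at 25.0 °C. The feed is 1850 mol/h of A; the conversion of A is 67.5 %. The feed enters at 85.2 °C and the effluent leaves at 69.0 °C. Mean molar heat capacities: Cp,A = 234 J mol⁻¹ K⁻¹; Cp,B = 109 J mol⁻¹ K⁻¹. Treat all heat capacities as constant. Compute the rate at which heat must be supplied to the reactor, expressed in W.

Q_in = 18100 W

Extent of reaction ξ = 0.675 × 1850 = 1248.8 mol/h
Reaction term: ξ·ΔH°_rxn = 1248.8 × 58.5 = 73052 kJ/h
Sensible, feed 85.2→25 °C: -26061 kJ/h
Outlet flows (mol/h): A 601.25, B 2497.5
Sensible, products 25→69.0 °C: 18168 kJ/h
Q = ΔH = 65160 kJ/h = 18.1 kW
Heat supplied = 18100 W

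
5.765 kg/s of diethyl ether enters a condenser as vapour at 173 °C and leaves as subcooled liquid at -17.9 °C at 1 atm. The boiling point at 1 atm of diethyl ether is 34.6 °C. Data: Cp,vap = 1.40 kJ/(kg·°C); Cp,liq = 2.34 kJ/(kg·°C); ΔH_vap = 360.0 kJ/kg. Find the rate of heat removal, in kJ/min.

vapour 173→34.6 °C: -193.76 kJ/kg
condensation at 34.6 °C: -360 kJ/kg
liquid 34.6→-17.9 °C: -122.85 kJ/kg
Δh = -193.76 + -360 + -122.85 = -676.61 kJ/kg
Q = ṁ·Δh = 5.765 kg/s × -676.61 kJ/kg = -3900.7 kJ/s
|Q| = 3900.7 kW = 234040 kJ/min

Q_c = 234000 kJ/min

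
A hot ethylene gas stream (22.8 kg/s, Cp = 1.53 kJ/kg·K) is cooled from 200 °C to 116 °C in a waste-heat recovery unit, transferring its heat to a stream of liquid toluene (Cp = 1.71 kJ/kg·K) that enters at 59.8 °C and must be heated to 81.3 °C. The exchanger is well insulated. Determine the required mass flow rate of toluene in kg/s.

Heat released by hot stream: Q = 22.8 × 1.53 × (200 − 116) = 2930.3 kJ/s
Energy balance on cold side (adiabatic exchanger): Q = ṁ_c·Cp_c·(T_c,out − T_c,in)
ṁ_c = 2930.3 / [1.71 × (81.3 − 59.8)] = 79.702 kg/s

ṁ_c = 79.7 kg/s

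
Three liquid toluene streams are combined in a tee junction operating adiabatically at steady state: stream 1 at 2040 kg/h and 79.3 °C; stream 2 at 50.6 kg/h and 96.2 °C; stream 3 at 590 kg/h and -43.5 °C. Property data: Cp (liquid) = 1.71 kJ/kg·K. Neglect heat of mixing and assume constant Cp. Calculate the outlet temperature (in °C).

T_out = 52.6 °C

No heat crosses the boundary, so H_out = H_in.
Σ ṁᵢCp,ᵢTᵢ = 2040×1.71×79.3 + 50.6×1.71×96.2 + 590×1.71×-43.5 = 241070
Σ ṁᵢCp,ᵢ = 2040×1.71 + 50.6×1.71 + 590×1.71 = 4583.8
T_out = 241070 / 4583.8 = 52.591 °C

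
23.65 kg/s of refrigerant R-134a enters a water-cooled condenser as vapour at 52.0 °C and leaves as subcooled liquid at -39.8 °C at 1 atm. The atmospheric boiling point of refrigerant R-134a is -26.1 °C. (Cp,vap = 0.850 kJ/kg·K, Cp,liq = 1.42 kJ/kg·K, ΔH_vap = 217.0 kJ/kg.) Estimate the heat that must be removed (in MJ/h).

Q_c = 25800 MJ/h

vapour 52.0→-26.1 °C: -66.385 kJ/kg
condensation at -26.1 °C: -217 kJ/kg
liquid -26.1→-39.8 °C: -19.454 kJ/kg
Δh = -66.385 + -217 + -19.454 = -302.84 kJ/kg
Q = ṁ·Δh = 23.65 kg/s × -302.84 kJ/kg = -7162.1 kJ/s
|Q| = 7162.1 kW = 25784 MJ/h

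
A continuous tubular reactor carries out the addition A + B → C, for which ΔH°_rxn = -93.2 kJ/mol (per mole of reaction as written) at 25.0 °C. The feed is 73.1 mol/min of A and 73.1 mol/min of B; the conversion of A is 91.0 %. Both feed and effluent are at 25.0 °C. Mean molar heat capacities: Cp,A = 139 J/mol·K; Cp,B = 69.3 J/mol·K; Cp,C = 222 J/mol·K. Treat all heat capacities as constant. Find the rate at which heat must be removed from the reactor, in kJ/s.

Extent of reaction ξ = 0.910 × 73.1 = 66.521 mol/min
Reaction term: ξ·ΔH°_rxn = 66.521 × -93.2 = -6199.8 kJ/min
Q = ΔH = -6199.8 kJ/min = -103.33 kW
Heat removed = 103.33 kJ/s

Q_out = 103 kJ/s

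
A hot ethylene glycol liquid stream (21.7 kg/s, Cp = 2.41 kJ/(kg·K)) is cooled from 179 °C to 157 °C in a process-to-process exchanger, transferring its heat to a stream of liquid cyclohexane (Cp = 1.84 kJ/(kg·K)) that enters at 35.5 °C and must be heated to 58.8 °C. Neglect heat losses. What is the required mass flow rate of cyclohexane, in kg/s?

Heat released by hot stream: Q = 21.7 × 2.41 × (179 − 157) = 1150.5 kJ/s
Energy balance on cold side (adiabatic exchanger): Q = ṁ_c·Cp_c·(T_c,out − T_c,in)
ṁ_c = 1150.5 / [1.84 × (58.8 − 35.5)] = 26.836 kg/s

ṁ_c = 26.8 kg/s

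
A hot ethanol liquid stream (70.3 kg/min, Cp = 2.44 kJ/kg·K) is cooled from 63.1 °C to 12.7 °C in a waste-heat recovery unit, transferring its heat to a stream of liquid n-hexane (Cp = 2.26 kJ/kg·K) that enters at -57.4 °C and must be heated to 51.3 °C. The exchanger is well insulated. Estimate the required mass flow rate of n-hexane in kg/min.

ṁ_c = 35.2 kg/min

Heat released by hot stream: Q = 70.3 × 2.44 × (63.1 − 12.7) = 8645.2 kJ/min
Energy balance on cold side (adiabatic exchanger): Q = ṁ_c·Cp_c·(T_c,out − T_c,in)
ṁ_c = 8645.2 / [2.26 × (51.3 − -57.4)] = 35.191 kg/min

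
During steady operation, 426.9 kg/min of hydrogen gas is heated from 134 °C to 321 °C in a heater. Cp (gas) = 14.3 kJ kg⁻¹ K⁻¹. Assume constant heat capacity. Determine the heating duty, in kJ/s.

Q = ṁ·Cp·ΔT = 426.9 × 14.3 × (321 − 134) = 1.1416e+06 kJ/min
Converting: 1.1416e+06 / 60 s = 19026 kW

Q = 19000 kJ/s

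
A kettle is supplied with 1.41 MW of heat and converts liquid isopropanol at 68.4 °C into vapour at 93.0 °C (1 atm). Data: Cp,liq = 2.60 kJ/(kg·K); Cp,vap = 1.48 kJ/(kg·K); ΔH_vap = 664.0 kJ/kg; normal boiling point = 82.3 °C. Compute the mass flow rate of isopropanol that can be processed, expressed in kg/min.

Δh = 2.60×(82.3−68.4) + 664.0 + 1.48×(93.0−82.3) = 715.98 kJ/kg
Q = 1.41 MW = 1410 kJ/s = 84600 kJ/min
ṁ = Q/Δh = 84600 / 715.98 = 118.16 kg/min

ṁ = 118 kg/min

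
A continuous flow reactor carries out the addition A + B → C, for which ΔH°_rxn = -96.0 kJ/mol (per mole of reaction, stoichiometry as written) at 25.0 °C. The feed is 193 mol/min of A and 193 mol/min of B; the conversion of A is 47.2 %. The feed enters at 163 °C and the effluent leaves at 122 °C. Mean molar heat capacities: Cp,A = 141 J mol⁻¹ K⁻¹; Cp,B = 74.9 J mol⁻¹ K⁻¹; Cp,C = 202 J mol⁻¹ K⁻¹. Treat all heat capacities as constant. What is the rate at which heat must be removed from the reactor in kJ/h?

Q_out = 635000 kJ/h

Extent of reaction ξ = 0.472 × 193 = 91.096 mol/min
Reaction term: ξ·ΔH°_rxn = 91.096 × -96.0 = -8745.2 kJ/min
Sensible, feed 163→25 °C: -5750.3 kJ/min
Outlet flows (mol/min): A 101.9, B 101.9, C 91.096
Sensible, products 25→122 °C: 3919 kJ/min
Q = ΔH = -10576 kJ/min = -176.27 kW
Heat removed = 634590 kJ/h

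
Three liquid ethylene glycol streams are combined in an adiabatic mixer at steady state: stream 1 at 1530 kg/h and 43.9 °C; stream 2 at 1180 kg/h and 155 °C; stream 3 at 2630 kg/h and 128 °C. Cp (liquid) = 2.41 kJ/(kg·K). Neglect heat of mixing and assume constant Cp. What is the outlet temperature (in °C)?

Adiabatic, steady state ⇒ Σ ṁᵢCp,ᵢ(T_out − Tᵢ) = 0
T_out = Σ ṁᵢCp,ᵢTᵢ / Σ ṁᵢCp,ᵢ
      = 1.414e+06 / 12869 = 109.87 °C

T_out = 110 °C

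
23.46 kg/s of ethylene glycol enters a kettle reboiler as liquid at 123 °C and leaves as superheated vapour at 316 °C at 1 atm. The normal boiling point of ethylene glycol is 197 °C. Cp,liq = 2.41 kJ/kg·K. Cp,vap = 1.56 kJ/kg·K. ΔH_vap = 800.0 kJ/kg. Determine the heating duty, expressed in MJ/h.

liquid 123→197 °C: 178.34 kJ/kg
vaporisation at 197 °C: 800 kJ/kg
vapour 197→316 °C: 185.64 kJ/kg
Δh = 178.34 + 800 + 185.64 = 1164 kJ/kg
Q = ṁ·Δh = 23.46 kg/s × 1164 kJ/kg = 27307 kJ/s
|Q| = 27307 kW = 98305 MJ/h

Q = 98300 MJ/h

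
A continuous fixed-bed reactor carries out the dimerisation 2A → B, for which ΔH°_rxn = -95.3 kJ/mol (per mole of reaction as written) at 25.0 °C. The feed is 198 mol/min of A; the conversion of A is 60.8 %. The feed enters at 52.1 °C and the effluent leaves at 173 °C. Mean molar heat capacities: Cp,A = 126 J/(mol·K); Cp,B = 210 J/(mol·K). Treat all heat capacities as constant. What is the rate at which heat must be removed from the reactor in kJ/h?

Q_out = 186000 kJ/h

Extent of reaction ξ = 0.608 × 198 / 2 = 60.192 mol/min
Reaction term: ξ·ΔH°_rxn = 60.192 × -95.3 = -5736.3 kJ/min
Sensible, feed 52.1→25 °C: -676.09 kJ/min
Outlet flows (mol/min): A 77.616, B 60.192
Sensible, products 25→173 °C: 3318.2 kJ/min
Q = ΔH = -3094.2 kJ/min = -51.571 kW
Heat removed = 185650 kJ/h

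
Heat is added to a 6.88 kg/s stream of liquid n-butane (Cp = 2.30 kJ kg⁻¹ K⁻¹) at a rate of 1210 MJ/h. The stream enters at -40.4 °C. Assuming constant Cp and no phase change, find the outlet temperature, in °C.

Q = 1210 MJ/h = 336.11 kJ/s
ΔT = Q/(ṁ·Cp) = 336.11/(6.88×2.30) = 21.241 K
T_out = -40.4 + 21.241 = -19.159 °C

T_out = -19.2 °C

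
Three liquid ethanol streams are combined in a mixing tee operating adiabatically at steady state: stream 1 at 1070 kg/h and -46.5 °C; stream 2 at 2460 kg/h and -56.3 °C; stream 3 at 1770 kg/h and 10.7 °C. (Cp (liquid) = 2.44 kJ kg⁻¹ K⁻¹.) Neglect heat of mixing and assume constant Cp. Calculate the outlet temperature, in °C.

T_out = -31.9 °C

Energy balance with Q = 0: Σ ṁᵢCp,ᵢ(T_out − Tᵢ) = 0
T_out = Σ ṁᵢCp,ᵢTᵢ / Σ ṁᵢCp,ᵢ
      = -413130 / 12932 = -31.946 °C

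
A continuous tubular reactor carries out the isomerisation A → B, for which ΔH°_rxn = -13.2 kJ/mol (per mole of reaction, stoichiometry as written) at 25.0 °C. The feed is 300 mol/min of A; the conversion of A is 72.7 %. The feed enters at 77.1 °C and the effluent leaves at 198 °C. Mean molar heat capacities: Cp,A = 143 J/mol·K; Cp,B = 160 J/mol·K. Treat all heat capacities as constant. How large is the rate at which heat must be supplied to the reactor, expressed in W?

Q_in = 49200 W

Extent of reaction ξ = 0.727 × 300 = 218.1 mol/min
Reaction term: ξ·ΔH°_rxn = 218.1 × -13.2 = -2878.9 kJ/min
Sensible, feed 77.1→25 °C: -2235.1 kJ/min
Outlet flows (mol/min): A 81.9, B 218.1
Sensible, products 25→198 °C: 8063.1 kJ/min
Q = ΔH = 2949.1 kJ/min = 49.152 kW
Heat supplied = 49152 W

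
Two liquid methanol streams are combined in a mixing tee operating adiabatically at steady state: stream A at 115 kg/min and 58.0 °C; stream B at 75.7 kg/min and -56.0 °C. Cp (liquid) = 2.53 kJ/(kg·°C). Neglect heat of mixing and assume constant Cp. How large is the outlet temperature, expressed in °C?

T_out = 12.7 °C

Adiabatic, steady state ⇒ Σ ṁᵢCp,ᵢ(T_out − Tᵢ) = 0
Σ ṁᵢCp,ᵢTᵢ = 115×2.53×58.0 + 75.7×2.53×-56.0 = 6149.9
Σ ṁᵢCp,ᵢ = 115×2.53 + 75.7×2.53 = 482.47
T_out = 6149.9 / 482.47 = 12.747 °C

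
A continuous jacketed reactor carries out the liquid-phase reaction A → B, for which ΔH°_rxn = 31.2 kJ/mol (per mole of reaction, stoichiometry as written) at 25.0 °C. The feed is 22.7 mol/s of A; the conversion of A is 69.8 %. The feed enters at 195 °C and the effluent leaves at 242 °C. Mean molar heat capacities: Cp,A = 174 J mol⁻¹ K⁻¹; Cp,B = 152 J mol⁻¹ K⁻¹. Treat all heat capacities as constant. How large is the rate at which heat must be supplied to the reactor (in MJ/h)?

Q_in = 2180 MJ/h

Extent of reaction ξ = 0.698 × 22.7 = 15.845 mol/s
Reaction term: ξ·ΔH°_rxn = 15.845 × 31.2 = 494.35 kJ/s
Sensible, feed 195→25 °C: -671.47 kJ/s
Outlet flows (mol/s): A 6.8554, B 15.845
Sensible, products 25→242 °C: 781.46 kJ/s
Q = ΔH = 604.35 kJ/s = 604.35 kW
Heat supplied = 2175.7 MJ/h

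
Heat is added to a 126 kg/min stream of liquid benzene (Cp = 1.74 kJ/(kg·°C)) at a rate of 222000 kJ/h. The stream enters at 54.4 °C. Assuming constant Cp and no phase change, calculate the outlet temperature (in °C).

T_out = 71.3 °C

Q = 222000 kJ/h = 3700 kJ/min
ΔT = Q/(ṁ·Cp) = 3700/(126×1.74) = 16.876 K
T_out = 54.4 + 16.876 = 71.276 °C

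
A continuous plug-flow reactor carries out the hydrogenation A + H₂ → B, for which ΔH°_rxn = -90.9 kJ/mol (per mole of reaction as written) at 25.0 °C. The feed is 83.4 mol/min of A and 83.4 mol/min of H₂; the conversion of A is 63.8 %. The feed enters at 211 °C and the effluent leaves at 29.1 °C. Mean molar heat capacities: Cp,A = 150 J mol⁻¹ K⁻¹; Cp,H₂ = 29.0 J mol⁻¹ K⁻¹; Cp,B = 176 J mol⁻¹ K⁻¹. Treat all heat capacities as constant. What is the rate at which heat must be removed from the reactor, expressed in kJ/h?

Q_out = 453000 kJ/h

Extent of reaction ξ = 0.638 × 83.4 = 53.209 mol/min
Reaction term: ξ·ΔH°_rxn = 53.209 × -90.9 = -4836.7 kJ/min
Sensible, feed 211→25 °C: -2776.7 kJ/min
Outlet flows (mol/min): A 30.191, H₂ 30.191, B 53.209
Sensible, products 25→29.1 °C: 60.553 kJ/min
Q = ΔH = -7552.9 kJ/min = -125.88 kW
Heat removed = 453170 kJ/h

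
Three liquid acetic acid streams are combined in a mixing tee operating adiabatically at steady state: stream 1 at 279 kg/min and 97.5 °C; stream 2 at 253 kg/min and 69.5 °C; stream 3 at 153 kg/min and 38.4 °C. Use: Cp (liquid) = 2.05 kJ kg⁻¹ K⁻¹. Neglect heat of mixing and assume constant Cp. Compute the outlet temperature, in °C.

Energy balance with Q = 0: Σ ṁᵢCp,ᵢ(T_out − Tᵢ) = 0
Σ ṁᵢCp,ᵢTᵢ = 279×2.05×97.5 + 253×2.05×69.5 + 153×2.05×38.4 = 103860
Σ ṁᵢCp,ᵢ = 279×2.05 + 253×2.05 + 153×2.05 = 1404.2
T_out = 103860 / 1404.2 = 73.958 °C

T_out = 74.0 °C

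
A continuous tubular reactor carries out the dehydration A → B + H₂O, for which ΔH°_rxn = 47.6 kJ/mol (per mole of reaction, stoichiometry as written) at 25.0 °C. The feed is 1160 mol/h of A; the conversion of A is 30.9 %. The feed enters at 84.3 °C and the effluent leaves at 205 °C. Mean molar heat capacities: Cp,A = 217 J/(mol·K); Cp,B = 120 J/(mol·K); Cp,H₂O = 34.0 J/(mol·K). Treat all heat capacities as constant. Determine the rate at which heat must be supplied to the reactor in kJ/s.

Extent of reaction ξ = 0.309 × 1160 = 358.44 mol/h
Reaction term: ξ·ΔH°_rxn = 358.44 × 47.6 = 17062 kJ/h
Sensible, feed 84.3→25 °C: -14927 kJ/h
Outlet flows (mol/h): A 801.56, B 358.44, H₂O 358.44
Sensible, products 25→205 °C: 41245 kJ/h
Q = ΔH = 43380 kJ/h = 12.05 kW
Heat supplied = 12.05 kJ/s

Q_in = 12.0 kJ/s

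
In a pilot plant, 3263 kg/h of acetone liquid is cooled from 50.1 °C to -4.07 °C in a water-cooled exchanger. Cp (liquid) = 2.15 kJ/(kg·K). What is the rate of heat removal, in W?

Q = ṁ·Cp·ΔT = 3263 × 2.15 × (-4.07 − 50.1) = -380030 kJ/h
Converting: 380030 / 3600 s = 105.56 kW
Cooling duty = 105560 W

Q_c = 106000 W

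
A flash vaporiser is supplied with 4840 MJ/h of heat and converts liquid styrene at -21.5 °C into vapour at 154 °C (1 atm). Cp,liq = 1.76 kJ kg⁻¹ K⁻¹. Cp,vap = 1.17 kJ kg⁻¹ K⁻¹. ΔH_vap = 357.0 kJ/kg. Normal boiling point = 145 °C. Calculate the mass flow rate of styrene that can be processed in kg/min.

ṁ = 122 kg/min

Δh = 1.76×(145−-21.5) + 357.0 + 1.17×(154−145) = 660.57 kJ/kg
Q = 4840 MJ/h = 1344.4 kJ/s = 80667 kJ/min
ṁ = Q/Δh = 80667 / 660.57 = 122.12 kg/min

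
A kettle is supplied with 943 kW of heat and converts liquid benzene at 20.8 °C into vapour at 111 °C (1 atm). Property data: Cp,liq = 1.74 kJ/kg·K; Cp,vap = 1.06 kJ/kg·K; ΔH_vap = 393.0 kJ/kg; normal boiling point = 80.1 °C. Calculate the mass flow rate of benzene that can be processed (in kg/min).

ṁ = 107 kg/min

Δh = 1.74×(80.1−20.8) + 393.0 + 1.06×(111−80.1) = 528.94 kJ/kg
Q = 943 kW = 943 kJ/s = 56580 kJ/min
ṁ = Q/Δh = 56580 / 528.94 = 106.97 kg/min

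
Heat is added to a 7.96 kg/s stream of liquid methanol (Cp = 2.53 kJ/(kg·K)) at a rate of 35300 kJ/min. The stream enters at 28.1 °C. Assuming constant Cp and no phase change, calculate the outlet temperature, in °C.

T_out = 57.3 °C

Q = 35300 kJ/min = 588.33 kJ/s
ΔT = Q/(ṁ·Cp) = 588.33/(7.96×2.53) = 29.214 K
T_out = 28.1 + 29.214 = 57.314 °C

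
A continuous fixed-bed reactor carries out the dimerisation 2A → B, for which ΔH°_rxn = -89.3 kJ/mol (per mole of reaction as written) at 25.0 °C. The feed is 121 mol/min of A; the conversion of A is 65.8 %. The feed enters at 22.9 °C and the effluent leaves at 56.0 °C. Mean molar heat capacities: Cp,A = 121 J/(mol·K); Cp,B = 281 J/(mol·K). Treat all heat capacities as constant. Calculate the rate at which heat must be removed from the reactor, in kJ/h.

Extent of reaction ξ = 0.658 × 121 / 2 = 39.809 mol/min
Reaction term: ξ·ΔH°_rxn = 39.809 × -89.3 = -3554.9 kJ/min
Sensible, feed 22.9→25 °C: 30.746 kJ/min
Outlet flows (mol/min): A 41.382, B 39.809
Sensible, products 25→56.0 °C: 502 kJ/min
Q = ΔH = -3022.2 kJ/min = -50.37 kW
Heat removed = 181330 kJ/h

Q_out = 181000 kJ/h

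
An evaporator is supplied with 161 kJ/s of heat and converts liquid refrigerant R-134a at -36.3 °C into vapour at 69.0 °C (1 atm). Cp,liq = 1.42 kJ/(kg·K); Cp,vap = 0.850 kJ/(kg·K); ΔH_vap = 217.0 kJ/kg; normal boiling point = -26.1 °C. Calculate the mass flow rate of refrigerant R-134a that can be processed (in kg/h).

Δh = 1.42×(-26.1−-36.3) + 217.0 + 0.850×(69.0−-26.1) = 312.32 kJ/kg
Q = 161 kJ/s = 161 kJ/s = 579600 kJ/h
ṁ = Q/Δh = 579600 / 312.32 = 1855.8 kg/h

ṁ = 1860 kg/h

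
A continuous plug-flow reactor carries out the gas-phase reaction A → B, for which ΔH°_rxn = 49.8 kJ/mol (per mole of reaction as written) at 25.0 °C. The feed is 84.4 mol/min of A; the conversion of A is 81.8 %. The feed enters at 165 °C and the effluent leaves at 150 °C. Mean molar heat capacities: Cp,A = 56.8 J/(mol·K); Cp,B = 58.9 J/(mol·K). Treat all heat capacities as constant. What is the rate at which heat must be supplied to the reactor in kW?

Q_in = 56.4 kW

Extent of reaction ξ = 0.818 × 84.4 = 69.039 mol/min
Reaction term: ξ·ΔH°_rxn = 69.039 × 49.8 = 3438.2 kJ/min
Sensible, feed 165→25 °C: -671.15 kJ/min
Outlet flows (mol/min): A 15.361, B 69.039
Sensible, products 25→150 °C: 617.36 kJ/min
Q = ΔH = 3384.4 kJ/min = 56.406 kW
Heat supplied = 56.406 kW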